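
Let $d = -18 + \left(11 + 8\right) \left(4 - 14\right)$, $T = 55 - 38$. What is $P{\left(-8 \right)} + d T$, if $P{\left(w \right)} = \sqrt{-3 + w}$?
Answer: $-3536 + i \sqrt{11} \approx -3536.0 + 3.3166 i$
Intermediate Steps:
$T = 17$
$d = -208$ ($d = -18 + 19 \left(-10\right) = -18 - 190 = -208$)
$P{\left(-8 \right)} + d T = \sqrt{-3 - 8} - 3536 = \sqrt{-11} - 3536 = i \sqrt{11} - 3536 = -3536 + i \sqrt{11}$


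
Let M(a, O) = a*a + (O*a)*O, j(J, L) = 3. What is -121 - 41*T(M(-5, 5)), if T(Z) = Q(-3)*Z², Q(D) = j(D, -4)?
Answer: -1230121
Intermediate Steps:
Q(D) = 3
M(a, O) = a² + a*O²
T(Z) = 3*Z²
-121 - 41*T(M(-5, 5)) = -121 - 123*(-5*(-5 + 5²))² = -121 - 123*(-5*(-5 + 25))² = -121 - 123*(-5*20)² = -121 - 123*(-100)² = -121 - 123*10000 = -121 - 41*30000 = -121 - 1230000 = -1230121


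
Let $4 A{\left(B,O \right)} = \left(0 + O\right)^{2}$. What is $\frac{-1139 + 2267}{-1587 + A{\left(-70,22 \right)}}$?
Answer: $- \frac{564}{733} \approx -0.76944$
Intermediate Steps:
$A{\left(B,O \right)} = \frac{O^{2}}{4}$ ($A{\left(B,O \right)} = \frac{\left(0 + O\right)^{2}}{4} = \frac{O^{2}}{4}$)
$\frac{-1139 + 2267}{-1587 + A{\left(-70,22 \right)}} = \frac{-1139 + 2267}{-1587 + \frac{22^{2}}{4}} = \frac{1128}{-1587 + \frac{1}{4} \cdot 484} = \frac{1128}{-1587 + 121} = \frac{1128}{-1466} = 1128 \left(- \frac{1}{1466}\right) = - \frac{564}{733}$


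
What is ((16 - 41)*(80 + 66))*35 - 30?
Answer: -127780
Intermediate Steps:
((16 - 41)*(80 + 66))*35 - 30 = -25*146*35 - 30 = -3650*35 - 30 = -127750 - 30 = -127780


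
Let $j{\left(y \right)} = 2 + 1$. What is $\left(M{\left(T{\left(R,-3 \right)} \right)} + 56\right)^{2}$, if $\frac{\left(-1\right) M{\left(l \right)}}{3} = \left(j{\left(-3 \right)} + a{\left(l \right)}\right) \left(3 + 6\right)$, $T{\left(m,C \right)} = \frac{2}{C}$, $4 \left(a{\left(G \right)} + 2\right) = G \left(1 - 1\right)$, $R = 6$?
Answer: $841$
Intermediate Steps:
$j{\left(y \right)} = 3$
$a{\left(G \right)} = -2$ ($a{\left(G \right)} = -2 + \frac{G \left(1 - 1\right)}{4} = -2 + \frac{G 0}{4} = -2 + \frac{1}{4} \cdot 0 = -2 + 0 = -2$)
$M{\left(l \right)} = -27$ ($M{\left(l \right)} = - 3 \left(3 - 2\right) \left(3 + 6\right) = - 3 \cdot 1 \cdot 9 = \left(-3\right) 9 = -27$)
$\left(M{\left(T{\left(R,-3 \right)} \right)} + 56\right)^{2} = \left(-27 + 56\right)^{2} = 29^{2} = 841$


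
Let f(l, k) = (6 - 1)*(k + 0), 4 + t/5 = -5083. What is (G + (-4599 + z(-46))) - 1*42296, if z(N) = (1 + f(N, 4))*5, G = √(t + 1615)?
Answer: -46790 + 2*I*√5955 ≈ -46790.0 + 154.34*I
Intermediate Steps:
t = -25435 (t = -20 + 5*(-5083) = -20 - 25415 = -25435)
G = 2*I*√5955 (G = √(-25435 + 1615) = √(-23820) = 2*I*√5955 ≈ 154.34*I)
f(l, k) = 5*k
z(N) = 105 (z(N) = (1 + 5*4)*5 = (1 + 20)*5 = 21*5 = 105)
(G + (-4599 + z(-46))) - 1*42296 = (2*I*√5955 + (-4599 + 105)) - 1*42296 = (2*I*√5955 - 4494) - 42296 = (-4494 + 2*I*√5955) - 42296 = -46790 + 2*I*√5955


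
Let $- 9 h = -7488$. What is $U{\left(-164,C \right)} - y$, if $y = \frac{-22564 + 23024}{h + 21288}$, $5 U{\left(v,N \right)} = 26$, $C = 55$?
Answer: $\frac{28641}{5530} \approx 5.1792$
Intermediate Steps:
$U{\left(v,N \right)} = \frac{26}{5}$ ($U{\left(v,N \right)} = \frac{1}{5} \cdot 26 = \frac{26}{5}$)
$h = 832$ ($h = \left(- \frac{1}{9}\right) \left(-7488\right) = 832$)
$y = \frac{23}{1106}$ ($y = \frac{-22564 + 23024}{832 + 21288} = \frac{460}{22120} = 460 \cdot \frac{1}{22120} = \frac{23}{1106} \approx 0.020796$)
$U{\left(-164,C \right)} - y = \frac{26}{5} - \frac{23}{1106} = \frac{28641}{5530}$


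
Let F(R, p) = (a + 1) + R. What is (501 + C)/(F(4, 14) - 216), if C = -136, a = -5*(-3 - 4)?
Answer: -365/176 ≈ -2.0739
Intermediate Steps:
a = 35 (a = -5*(-7) = 35)
F(R, p) = 36 + R (F(R, p) = (35 + 1) + R = 36 + R)
(501 + C)/(F(4, 14) - 216) = (501 - 136)/((36 + 4) - 216) = 365/(40 - 216) = 365/(-176) = 365*(-1/176) = -365/176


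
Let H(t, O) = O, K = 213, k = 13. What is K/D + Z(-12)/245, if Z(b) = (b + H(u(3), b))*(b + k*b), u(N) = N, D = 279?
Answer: 56053/3255 ≈ 17.221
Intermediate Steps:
Z(b) = 28*b**2 (Z(b) = (b + b)*(b + 13*b) = (2*b)*(14*b) = 28*b**2)
K/D + Z(-12)/245 = 213/279 + (28*(-12)**2)/245 = 213*(1/279) + (28*144)*(1/245) = 71/93 + 4032*(1/245) = 71/93 + 576/35 = 56053/3255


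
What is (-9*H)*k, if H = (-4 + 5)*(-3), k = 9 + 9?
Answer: 486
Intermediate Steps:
k = 18
H = -3 (H = 1*(-3) = -3)
(-9*H)*k = -9*(-3)*18 = 27*18 = 486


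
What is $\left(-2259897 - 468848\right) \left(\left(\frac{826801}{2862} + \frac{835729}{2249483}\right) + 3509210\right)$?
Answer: $- \frac{61653885715256327569045}{6438020346} \approx -9.5765 \cdot 10^{12}$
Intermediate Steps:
$\left(-2259897 - 468848\right) \left(\left(\frac{826801}{2862} + \frac{835729}{2249483}\right) + 3509210\right) = - 2728745 \left(\left(826801 \cdot \frac{1}{2862} + 835729 \cdot \frac{1}{2249483}\right) + 3509210\right) = - 2728745 \left(\left(\frac{826801}{2862} + \frac{835729}{2249483}\right) + 3509210\right) = - 2728745 \left(\frac{1862266650281}{6438020346} + 3509210\right) = \left(-2728745\right) \frac{22594227645036941}{6438020346} = - \frac{61653885715256327569045}{6438020346}$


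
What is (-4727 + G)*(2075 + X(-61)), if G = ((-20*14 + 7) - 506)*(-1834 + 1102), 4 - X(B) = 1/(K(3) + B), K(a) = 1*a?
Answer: 68189807083/58 ≈ 1.1757e+9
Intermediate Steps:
K(a) = a
X(B) = 4 - 1/(3 + B)
G = 570228 (G = ((-280 + 7) - 506)*(-732) = (-273 - 506)*(-732) = -779*(-732) = 570228)
(-4727 + G)*(2075 + X(-61)) = (-4727 + 570228)*(2075 + (11 + 4*(-61))/(3 - 61)) = 565501*(2075 + (11 - 244)/(-58)) = 565501*(2075 - 1/58*(-233)) = 565501*(2075 + 233/58) = 565501*(120583/58) = 68189807083/58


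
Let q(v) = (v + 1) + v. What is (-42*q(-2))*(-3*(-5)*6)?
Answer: 11340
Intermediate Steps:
q(v) = 1 + 2*v (q(v) = (1 + v) + v = 1 + 2*v)
(-42*q(-2))*(-3*(-5)*6) = (-42*(1 + 2*(-2)))*(-3*(-5)*6) = (-42*(1 - 4))*(15*6) = -42*(-3)*90 = 126*90 = 11340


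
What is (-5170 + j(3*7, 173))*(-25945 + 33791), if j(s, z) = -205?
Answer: -42172250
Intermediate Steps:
(-5170 + j(3*7, 173))*(-25945 + 33791) = (-5170 - 205)*(-25945 + 33791) = -5375*7846 = -42172250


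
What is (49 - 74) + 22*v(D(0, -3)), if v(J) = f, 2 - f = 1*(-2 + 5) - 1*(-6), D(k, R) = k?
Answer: -179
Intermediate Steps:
f = -7 (f = 2 - (1*(-2 + 5) - 1*(-6)) = 2 - (1*3 + 6) = 2 - (3 + 6) = 2 - 1*9 = 2 - 9 = -7)
v(J) = -7
(49 - 74) + 22*v(D(0, -3)) = (49 - 74) + 22*(-7) = -25 - 154 = -179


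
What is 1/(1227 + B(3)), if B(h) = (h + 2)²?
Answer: 1/1252 ≈ 0.00079872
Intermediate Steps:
B(h) = (2 + h)²
1/(1227 + B(3)) = 1/(1227 + (2 + 3)²) = 1/(1227 + 5²) = 1/(1227 + 25) = 1/1252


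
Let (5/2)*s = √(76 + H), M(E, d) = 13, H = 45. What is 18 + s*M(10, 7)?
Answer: 376/5 ≈ 75.200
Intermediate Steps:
s = 22/5 (s = 2*√(76 + 45)/5 = 2*√121/5 = (⅖)*11 = 22/5 ≈ 4.4000)
18 + s*M(10, 7) = 18 + (22/5)*13 = 18 + 286/5 = 376/5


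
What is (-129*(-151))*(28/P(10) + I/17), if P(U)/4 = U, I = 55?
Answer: 13031451/170 ≈ 76656.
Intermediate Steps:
P(U) = 4*U
(-129*(-151))*(28/P(10) + I/17) = (-129*(-151))*(28/((4*10)) + 55/17) = 19479*(28/40 + 55*(1/17)) = 19479*(28*(1/40) + 55/17) = 19479*(7/10 + 55/17) = 19479*(669/170) = 13031451/170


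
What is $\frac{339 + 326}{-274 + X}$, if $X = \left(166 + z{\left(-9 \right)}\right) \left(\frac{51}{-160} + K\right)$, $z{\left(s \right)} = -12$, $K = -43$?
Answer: $- \frac{53200}{555607} \approx -0.095751$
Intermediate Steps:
$X = - \frac{533687}{80}$ ($X = \left(166 - 12\right) \left(\frac{51}{-160} - 43\right) = 154 \left(51 \left(- \frac{1}{160}\right) - 43\right) = 154 \left(- \frac{51}{160} - 43\right) = 154 \left(- \frac{6931}{160}\right) = - \frac{533687}{80} \approx -6671.1$)
$\frac{339 + 326}{-274 + X} = \frac{339 + 326}{-274 - \frac{533687}{80}} = \frac{665}{- \frac{555607}{80}} = 665 \left(- \frac{80}{555607}\right) = - \frac{53200}{555607}$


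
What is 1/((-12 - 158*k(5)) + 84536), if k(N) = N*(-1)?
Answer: 1/85314 ≈ 1.1721e-5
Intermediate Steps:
k(N) = -N
1/((-12 - 158*k(5)) + 84536) = 1/((-12 - (-158)*5) + 84536) = 1/((-12 - 158*(-5)) + 84536) = 1/((-12 + 790) + 84536) = 1/(778 + 84536) = 1/85314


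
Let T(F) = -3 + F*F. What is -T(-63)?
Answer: -3966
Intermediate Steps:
T(F) = -3 + F²
-T(-63) = -(-3 + (-63)²) = -(-3 + 3969) = -1*3966 = -3966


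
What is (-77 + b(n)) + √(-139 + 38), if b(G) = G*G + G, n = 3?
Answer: -65 + I*√101 ≈ -65.0 + 10.05*I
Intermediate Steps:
b(G) = G + G² (b(G) = G² + G = G + G²)
(-77 + b(n)) + √(-139 + 38) = (-77 + 3*(1 + 3)) + √(-139 + 38) = (-77 + 3*4) + √(-101) = (-77 + 12) + I*√101 = -65 + I*√101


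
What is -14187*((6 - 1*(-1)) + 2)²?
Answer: -1149147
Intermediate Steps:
-14187*((6 - 1*(-1)) + 2)² = -14187*((6 + 1) + 2)² = -14187*(7 + 2)² = -14187*9² = -14187*81 = -1149147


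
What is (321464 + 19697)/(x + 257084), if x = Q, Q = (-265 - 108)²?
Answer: 341161/396213 ≈ 0.86105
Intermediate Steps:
Q = 139129 (Q = (-373)² = 139129)
x = 139129
(321464 + 19697)/(x + 257084) = (321464 + 19697)/(139129 + 257084) = 341161/396213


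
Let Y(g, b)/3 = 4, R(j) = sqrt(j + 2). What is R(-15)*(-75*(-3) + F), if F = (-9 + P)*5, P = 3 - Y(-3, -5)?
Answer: 135*I*sqrt(13) ≈ 486.75*I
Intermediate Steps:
R(j) = sqrt(2 + j)
Y(g, b) = 12 (Y(g, b) = 3*4 = 12)
P = -9 (P = 3 - 1*12 = 3 - 12 = -9)
F = -90 (F = (-9 - 9)*5 = -18*5 = -90)
R(-15)*(-75*(-3) + F) = sqrt(2 - 15)*(-75*(-3) - 90) = sqrt(-13)*(225 - 90) = (I*sqrt(13))*135 = 135*I*sqrt(13)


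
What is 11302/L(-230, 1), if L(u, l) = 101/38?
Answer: 429476/101 ≈ 4252.2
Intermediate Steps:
L(u, l) = 101/38 (L(u, l) = 101*(1/38) = 101/38)
11302/L(-230, 1) = 11302/(101/38) = 11302*(38/101) = 429476/101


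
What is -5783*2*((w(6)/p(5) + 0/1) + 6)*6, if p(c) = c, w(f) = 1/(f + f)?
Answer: -2087663/5 ≈ -4.1753e+5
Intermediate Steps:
w(f) = 1/(2*f)
-5783*2*((w(6)/p(5) + 0/1) + 6)*6 = -5783*2*((((½)/6)/5 + 0/1) + 6)*6 = -5783*2*((((½)*(⅙))*(⅕) + 0*1) + 6)*6 = -5783*2*(((1/12)*(⅕) + 0) + 6)*6 = -5783*2*((1/60 + 0) + 6)*6 = -5783*2*(1/60 + 6)*6 = -5783*2*(361/60)*6 = -2087663*6/30 = -5783*361/5 = -2087663/5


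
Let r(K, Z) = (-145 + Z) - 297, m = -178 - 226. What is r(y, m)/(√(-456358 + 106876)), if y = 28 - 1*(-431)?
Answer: 141*I*√349482/58247 ≈ 1.4311*I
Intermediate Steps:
m = -404
y = 459 (y = 28 + 431 = 459)
r(K, Z) = -442 + Z
r(y, m)/(√(-456358 + 106876)) = (-442 - 404)/(√(-456358 + 106876)) = -846*(-I*√349482/349482) = -(-141)*I*√349482/58247 = 141*I*√349482/58247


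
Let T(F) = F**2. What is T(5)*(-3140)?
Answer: -78500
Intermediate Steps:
T(5)*(-3140) = 5**2*(-3140) = 25*(-3140) = -78500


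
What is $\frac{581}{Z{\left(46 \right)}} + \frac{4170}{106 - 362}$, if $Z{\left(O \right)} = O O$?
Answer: $- \frac{1084373}{67712} \approx -16.014$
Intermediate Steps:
$Z{\left(O \right)} = O^{2}$
$\frac{581}{Z{\left(46 \right)}} + \frac{4170}{106 - 362} = \frac{581}{46^{2}} + \frac{4170}{106 - 362} = \frac{581}{2116} + \frac{4170}{-256} = 581 \cdot \frac{1}{2116} + 4170 \left(- \frac{1}{256}\right) = \frac{581}{2116} - \frac{2085}{128} = - \frac{1084373}{67712}$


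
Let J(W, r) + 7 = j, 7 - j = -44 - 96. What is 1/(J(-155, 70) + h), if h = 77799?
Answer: 1/77939 ≈ 1.2831e-5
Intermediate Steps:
j = 147 (j = 7 - (-44 - 96) = 7 - 1*(-140) = 7 + 140 = 147)
J(W, r) = 140 (J(W, r) = -7 + 147 = 140)
1/(J(-155, 70) + h) = 1/(140 + 77799) = 1/77939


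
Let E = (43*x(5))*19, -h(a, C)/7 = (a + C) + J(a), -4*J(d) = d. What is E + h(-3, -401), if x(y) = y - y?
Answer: 11291/4 ≈ 2822.8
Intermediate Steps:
J(d) = -d/4
x(y) = 0
h(a, C) = -7*C - 21*a/4 (h(a, C) = -7*((a + C) - a/4) = -7*((C + a) - a/4) = -7*(C + 3*a/4) = -7*C - 21*a/4)
E = 0 (E = (43*0)*19 = 0*19 = 0)
E + h(-3, -401) = 0 + (-7*(-401) - 21/4*(-3)) = 0 + (2807 + 63/4) = 0 + 11291/4 = 11291/4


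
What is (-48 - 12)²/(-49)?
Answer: -3600/49 ≈ -73.469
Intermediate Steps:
(-48 - 12)²/(-49) = (-60)²*(-1/49) = 3600*(-1/49) = -3600/49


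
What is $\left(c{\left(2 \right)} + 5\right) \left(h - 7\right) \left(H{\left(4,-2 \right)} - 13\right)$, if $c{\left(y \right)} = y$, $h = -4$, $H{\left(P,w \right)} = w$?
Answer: $1155$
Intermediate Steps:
$\left(c{\left(2 \right)} + 5\right) \left(h - 7\right) \left(H{\left(4,-2 \right)} - 13\right) = \left(2 + 5\right) \left(-4 - 7\right) \left(-2 - 13\right) = 7 \left(-11\right) \left(-15\right) = \left(-77\right) \left(-15\right) = 1155$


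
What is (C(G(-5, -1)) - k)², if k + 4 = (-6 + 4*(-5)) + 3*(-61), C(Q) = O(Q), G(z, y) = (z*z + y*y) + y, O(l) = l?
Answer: 56644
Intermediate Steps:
G(z, y) = y + y² + z² (G(z, y) = (z² + y²) + y = (y² + z²) + y = y + y² + z²)
C(Q) = Q
k = -213 (k = -4 + ((-6 + 4*(-5)) + 3*(-61)) = -4 + ((-6 - 20) - 183) = -4 + (-26 - 183) = -4 - 209 = -213)
(C(G(-5, -1)) - k)² = ((-1 + (-1)² + (-5)²) - 1*(-213))² = ((-1 + 1 + 25) + 213)² = (25 + 213)² = 238² = 56644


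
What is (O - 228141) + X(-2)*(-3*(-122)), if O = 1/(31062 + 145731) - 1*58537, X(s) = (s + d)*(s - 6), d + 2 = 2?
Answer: -49647363845/176793 ≈ -2.8082e+5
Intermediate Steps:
d = 0 (d = -2 + 2 = 0)
X(s) = s*(-6 + s) (X(s) = (s + 0)*(s - 6) = s*(-6 + s))
O = -10348931840/176793 (O = 1/176793 - 58537 = -10348931840/176793 ≈ -58537.)
(O - 228141) + X(-2)*(-3*(-122)) = (-10348931840/176793 - 228141) + (-2*(-6 - 2))*(-3*(-122)) = -50682663653/176793 - 2*(-8)*366 = -50682663653/176793 + 16*366 = -50682663653/176793 + 5856 = -49647363845/176793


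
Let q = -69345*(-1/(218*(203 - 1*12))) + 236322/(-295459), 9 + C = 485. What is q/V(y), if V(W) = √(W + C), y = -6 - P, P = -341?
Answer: 10648628919*√811/9977183013862 ≈ 0.030395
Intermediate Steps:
C = 476 (C = -9 + 485 = 476)
y = 335 (y = -6 - 1*(-341) = -6 + 341 = 335)
V(W) = √(476 + W) (V(W) = √(W + 476) = √(476 + W))
q = 10648628919/12302321842 (q = -69345*(-1/(218*(203 - 12))) + 236322*(-1/295459) = -69345/((-218*191)) - 236322/295459 = -69345/(-41638) - 236322/295459 = -69345*(-1/41638) - 236322/295459 = 69345/41638 - 236322/295459 = 10648628919/12302321842 ≈ 0.86558)
q/V(y) = 10648628919/(12302321842*(√(476 + 335))) = 10648628919/(12302321842*(√811)) = 10648628919*(√811/811)/12302321842 = 10648628919*√811/9977183013862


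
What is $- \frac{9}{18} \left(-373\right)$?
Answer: $\frac{373}{2} \approx 186.5$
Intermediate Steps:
$- \frac{9}{18} \left(-373\right) = \left(-9\right) \frac{1}{18} \left(-373\right) = \left(- \frac{1}{2}\right) \left(-373\right) = \frac{373}{2}$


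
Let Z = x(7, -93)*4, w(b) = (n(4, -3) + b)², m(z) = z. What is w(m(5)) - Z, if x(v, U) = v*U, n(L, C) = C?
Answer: 2608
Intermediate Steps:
x(v, U) = U*v
w(b) = (-3 + b)²
Z = -2604 (Z = -93*7*4 = -651*4 = -2604)
w(m(5)) - Z = (-3 + 5)² - 1*(-2604) = 2² + 2604 = 4 + 2604 = 2608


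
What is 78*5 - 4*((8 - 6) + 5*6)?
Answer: 262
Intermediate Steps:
78*5 - 4*((8 - 6) + 5*6) = 390 - 4*(2 + 30) = 390 - 4*32 = 390 - 128 = 262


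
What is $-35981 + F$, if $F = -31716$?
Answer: $-67697$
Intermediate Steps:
$-35981 + F = -35981 - 31716 = -67697$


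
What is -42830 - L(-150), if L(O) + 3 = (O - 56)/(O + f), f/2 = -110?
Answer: -7923098/185 ≈ -42828.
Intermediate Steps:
f = -220 (f = 2*(-110) = -220)
L(O) = -3 + (-56 + O)/(-220 + O) (L(O) = -3 + (O - 56)/(O - 220) = -3 + (-56 + O)/(-220 + O))
-42830 - L(-150) = -42830 - 2*(302 - 1*(-150))/(-220 - 150) = -42830 - 2*(302 + 150)/(-370) = -42830 - 2*(-1)*452/370 = -42830 - 1*(-452/185) = -42830 + 452/185 = -7923098/185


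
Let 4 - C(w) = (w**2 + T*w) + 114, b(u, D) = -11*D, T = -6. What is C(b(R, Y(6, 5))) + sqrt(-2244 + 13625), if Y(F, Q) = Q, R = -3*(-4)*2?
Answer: -3465 + sqrt(11381) ≈ -3358.3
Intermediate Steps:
R = 24 (R = 12*2 = 24)
C(w) = -110 - w**2 + 6*w (C(w) = 4 - ((w**2 - 6*w) + 114) = 4 - (114 + w**2 - 6*w) = 4 + (-114 - w**2 + 6*w) = -110 - w**2 + 6*w)
C(b(R, Y(6, 5))) + sqrt(-2244 + 13625) = (-110 - (-11*5)**2 + 6*(-11*5)) + sqrt(-2244 + 13625) = (-110 - 1*(-55)**2 + 6*(-55)) + sqrt(11381) = (-110 - 1*3025 - 330) + sqrt(11381) = (-110 - 3025 - 330) + sqrt(11381) = -3465 + sqrt(11381)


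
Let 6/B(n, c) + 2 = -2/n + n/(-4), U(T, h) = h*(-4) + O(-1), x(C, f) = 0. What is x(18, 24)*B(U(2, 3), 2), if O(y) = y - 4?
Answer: 0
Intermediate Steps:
O(y) = -4 + y
U(T, h) = -5 - 4*h (U(T, h) = h*(-4) + (-4 - 1) = -4*h - 5 = -5 - 4*h)
B(n, c) = 6/(-2 - 2/n - n/4) (B(n, c) = 6/(-2 + (-2/n + n/(-4))) = 6/(-2 + (-2/n + n*(-¼))) = 6/(-2 + (-2/n - n/4)) = 6/(-2 - 2/n - n/4))
x(18, 24)*B(U(2, 3), 2) = 0*(-24*(-5 - 4*3)/(8 + (-5 - 4*3)² + 8*(-5 - 4*3))) = 0*(-24*(-5 - 12)/(8 + (-5 - 12)² + 8*(-5 - 12))) = 0*(-24*(-17)/(8 + (-17)² + 8*(-17))) = 0*(-24*(-17)/(8 + 289 - 136)) = 0*(-24*(-17)/161) = 0*(-24*(-17)*1/161) = 0*(408/161) = 0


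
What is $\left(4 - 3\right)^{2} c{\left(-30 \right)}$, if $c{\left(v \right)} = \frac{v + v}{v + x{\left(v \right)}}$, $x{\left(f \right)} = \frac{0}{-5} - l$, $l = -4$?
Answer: $\frac{30}{13} \approx 2.3077$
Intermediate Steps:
$x{\left(f \right)} = 4$ ($x{\left(f \right)} = \frac{0}{-5} - -4 = 0 \left(- \frac{1}{5}\right) + 4 = 0 + 4 = 4$)
$c{\left(v \right)} = \frac{2 v}{4 + v}$ ($c{\left(v \right)} = \frac{v + v}{v + 4} = \frac{2 v}{4 + v}$)
$\left(4 - 3\right)^{2} c{\left(-30 \right)} = \left(4 - 3\right)^{2} \cdot 2 \left(-30\right) \frac{1}{4 - 30} = 1^{2} \cdot 2 \left(-30\right) \frac{1}{-26} = 1 \cdot 2 \left(-30\right) \left(- \frac{1}{26}\right) = 1 \cdot \frac{30}{13} = \frac{30}{13}$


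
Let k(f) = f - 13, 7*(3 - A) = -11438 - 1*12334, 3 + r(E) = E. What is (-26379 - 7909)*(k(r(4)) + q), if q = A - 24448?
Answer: 722139568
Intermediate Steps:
r(E) = -3 + E
A = 3399 (A = 3 - (-11438 - 1*12334)/7 = 3 - (-11438 - 12334)/7 = 3 - 1/7*(-23772) = 3 + 3396 = 3399)
q = -21049 (q = 3399 - 24448 = -21049)
k(f) = -13 + f
(-26379 - 7909)*(k(r(4)) + q) = (-26379 - 7909)*((-13 + (-3 + 4)) - 21049) = -34288*((-13 + 1) - 21049) = -34288*(-12 - 21049) = -34288*(-21061) = 722139568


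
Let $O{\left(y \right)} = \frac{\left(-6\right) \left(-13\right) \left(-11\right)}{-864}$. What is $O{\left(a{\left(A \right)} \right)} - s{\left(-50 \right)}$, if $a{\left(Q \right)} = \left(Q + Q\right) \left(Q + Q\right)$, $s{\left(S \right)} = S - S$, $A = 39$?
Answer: $\frac{143}{144} \approx 0.99306$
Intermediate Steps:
$s{\left(S \right)} = 0$
$a{\left(Q \right)} = 4 Q^{2}$ ($a{\left(Q \right)} = 2 Q 2 Q = 4 Q^{2}$)
$O{\left(y \right)} = \frac{143}{144}$ ($O{\left(y \right)} = 78 \left(-11\right) \left(- \frac{1}{864}\right) = \left(-858\right) \left(- \frac{1}{864}\right) = \frac{143}{144}$)
$O{\left(a{\left(A \right)} \right)} - s{\left(-50 \right)} = \frac{143}{144} - 0 = \frac{143}{144} + 0 = \frac{143}{144}$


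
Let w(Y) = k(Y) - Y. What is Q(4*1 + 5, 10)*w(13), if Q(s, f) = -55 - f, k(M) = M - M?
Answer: 845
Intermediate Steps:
k(M) = 0
w(Y) = -Y (w(Y) = 0 - Y = -Y)
Q(4*1 + 5, 10)*w(13) = (-55 - 1*10)*(-1*13) = (-55 - 10)*(-13) = -65*(-13) = 845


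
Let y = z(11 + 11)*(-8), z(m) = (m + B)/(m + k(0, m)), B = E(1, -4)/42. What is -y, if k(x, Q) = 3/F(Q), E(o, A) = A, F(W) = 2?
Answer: 7360/987 ≈ 7.4569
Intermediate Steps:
k(x, Q) = 3/2
B = -2/21 (B = -4/42 = -4*1/42 = -2/21 ≈ -0.095238)
z(m) = (-2/21 + m)/(3/2 + m) (z(m) = (m - 2/21)/(m + 3/2) = (-2/21 + m)/(3/2 + m))
y = -7360/987 (y = (2*(-2 + 21*(11 + 11))/(21*(3 + 2*(11 + 11))))*(-8) = (2*(-2 + 21*22)/(21*(3 + 2*22)))*(-8) = (2*(-2 + 462)/(21*(3 + 44)))*(-8) = ((2/21)*460/47)*(-8) = ((2/21)*(1/47)*460)*(-8) = (920/987)*(-8) = -7360/987 ≈ -7.4569)
-y = -1*(-7360/987) = 7360/987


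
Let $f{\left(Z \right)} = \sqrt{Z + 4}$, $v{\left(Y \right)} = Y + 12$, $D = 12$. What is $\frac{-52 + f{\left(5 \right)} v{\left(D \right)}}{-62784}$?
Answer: $- \frac{5}{15696} \approx -0.00031855$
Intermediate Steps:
$v{\left(Y \right)} = 12 + Y$
$f{\left(Z \right)} = \sqrt{4 + Z}$
$\frac{-52 + f{\left(5 \right)} v{\left(D \right)}}{-62784} = \frac{-52 + \sqrt{4 + 5} \left(12 + 12\right)}{-62784} = \left(-52 + \sqrt{9} \cdot 24\right) \left(- \frac{1}{62784}\right) = \left(-52 + 3 \cdot 24\right) \left(- \frac{1}{62784}\right) = \left(-52 + 72\right) \left(- \frac{1}{62784}\right) = 20 \left(- \frac{1}{62784}\right) = - \frac{5}{15696}$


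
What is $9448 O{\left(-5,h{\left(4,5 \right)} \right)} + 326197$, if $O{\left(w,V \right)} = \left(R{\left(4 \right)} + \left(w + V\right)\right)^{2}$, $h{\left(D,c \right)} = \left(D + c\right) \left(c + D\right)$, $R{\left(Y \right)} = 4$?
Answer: $60793397$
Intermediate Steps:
$h{\left(D,c \right)} = \left(D + c\right)^{2}$ ($h{\left(D,c \right)} = \left(D + c\right) \left(D + c\right) = \left(D + c\right)^{2}$)
$O{\left(w,V \right)} = \left(4 + V + w\right)^{2}$ ($O{\left(w,V \right)} = \left(4 + \left(w + V\right)\right)^{2} = \left(4 + \left(V + w\right)\right)^{2} = \left(4 + V + w\right)^{2}$)
$9448 O{\left(-5,h{\left(4,5 \right)} \right)} + 326197 = 9448 \left(4 + \left(4 + 5\right)^{2} - 5\right)^{2} + 326197 = 9448 \left(4 + 9^{2} - 5\right)^{2} + 326197 = 9448 \left(4 + 81 - 5\right)^{2} + 326197 = 9448 \cdot 80^{2} + 326197 = 9448 \cdot 6400 + 326197 = 60467200 + 326197 = 60793397$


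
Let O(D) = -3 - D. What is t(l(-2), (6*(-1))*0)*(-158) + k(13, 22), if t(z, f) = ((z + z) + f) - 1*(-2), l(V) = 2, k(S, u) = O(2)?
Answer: -953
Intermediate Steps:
k(S, u) = -5 (k(S, u) = -3 - 1*2 = -3 - 2 = -5)
t(z, f) = 2 + f + 2*z (t(z, f) = (2*z + f) + 2 = (f + 2*z) + 2 = 2 + f + 2*z)
t(l(-2), (6*(-1))*0)*(-158) + k(13, 22) = (2 + (6*(-1))*0 + 2*2)*(-158) - 5 = (2 - 6*0 + 4)*(-158) - 5 = (2 + 0 + 4)*(-158) - 5 = 6*(-158) - 5 = -948 - 5 = -953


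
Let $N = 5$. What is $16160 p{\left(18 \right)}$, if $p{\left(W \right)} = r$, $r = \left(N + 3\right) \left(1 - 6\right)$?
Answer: $-646400$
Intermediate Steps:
$r = -40$ ($r = \left(5 + 3\right) \left(1 - 6\right) = 8 \left(-5\right) = -40$)
$p{\left(W \right)} = -40$
$16160 p{\left(18 \right)} = 16160 \left(-40\right) = -646400$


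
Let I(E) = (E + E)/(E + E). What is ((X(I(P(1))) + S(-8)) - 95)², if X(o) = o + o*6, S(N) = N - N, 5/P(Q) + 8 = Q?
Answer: 7744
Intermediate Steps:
P(Q) = 5/(-8 + Q)
S(N) = 0
I(E) = 1 (I(E) = (2*E)/((2*E)) = (2*E)*(1/(2*E)) = 1)
X(o) = 7*o (X(o) = o + 6*o = 7*o)
((X(I(P(1))) + S(-8)) - 95)² = ((7*1 + 0) - 95)² = ((7 + 0) - 95)² = (7 - 95)² = (-88)² = 7744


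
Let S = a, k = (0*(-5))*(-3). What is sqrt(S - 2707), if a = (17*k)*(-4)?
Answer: I*sqrt(2707) ≈ 52.029*I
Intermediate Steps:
k = 0 (k = 0*(-3) = 0)
a = 0 (a = (17*0)*(-4) = 0*(-4) = 0)
S = 0
sqrt(S - 2707) = sqrt(0 - 2707) = sqrt(-2707) = I*sqrt(2707)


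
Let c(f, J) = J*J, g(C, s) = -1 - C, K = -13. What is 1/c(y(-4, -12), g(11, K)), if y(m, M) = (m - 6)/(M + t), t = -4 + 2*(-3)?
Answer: 1/144 ≈ 0.0069444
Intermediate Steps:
t = -10 (t = -4 - 6 = -10)
y(m, M) = (-6 + m)/(-10 + M) (y(m, M) = (m - 6)/(M - 10) = (-6 + m)/(-10 + M))
c(f, J) = J²
1/c(y(-4, -12), g(11, K)) = 1/((-1 - 1*11)²) = 1/((-1 - 11)²) = 1/((-12)²) = 1/144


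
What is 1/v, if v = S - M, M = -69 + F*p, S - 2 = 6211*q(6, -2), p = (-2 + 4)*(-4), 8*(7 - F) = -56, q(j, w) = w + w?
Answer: -1/24661 ≈ -4.0550e-5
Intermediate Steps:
q(j, w) = 2*w
F = 14 (F = 7 - ⅛*(-56) = 7 + 7 = 14)
p = -8 (p = 2*(-4) = -8)
S = -24842 (S = 2 + 6211*(2*(-2)) = 2 + 6211*(-4) = 2 - 24844 = -24842)
M = -181 (M = -69 + 14*(-8) = -69 - 112 = -181)
v = -24661 (v = -24842 - 1*(-181) = -24842 + 181 = -24661)
1/v = 1/(-24661) = -1/24661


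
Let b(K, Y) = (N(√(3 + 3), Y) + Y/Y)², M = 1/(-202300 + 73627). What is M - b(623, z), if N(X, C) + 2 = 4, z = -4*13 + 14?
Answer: -1158058/128673 ≈ -9.0000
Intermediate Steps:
z = -38 (z = -52 + 14 = -38)
N(X, C) = 2 (N(X, C) = -2 + 4 = 2)
M = -1/128673 (M = 1/(-128673) = -1/128673 ≈ -7.7716e-6)
b(K, Y) = 9 (b(K, Y) = (2 + Y/Y)² = (2 + 1)² = 3² = 9)
M - b(623, z) = -1/128673 - 1*9 = -1/128673 - 9 = -1158058/128673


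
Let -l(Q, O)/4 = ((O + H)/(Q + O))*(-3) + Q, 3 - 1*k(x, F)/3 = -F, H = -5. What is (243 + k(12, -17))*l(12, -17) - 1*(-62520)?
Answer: 317424/5 ≈ 63485.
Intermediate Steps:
k(x, F) = 9 + 3*F (k(x, F) = 9 - (-3)*F = 9 + 3*F)
l(Q, O) = -4*Q + 12*(-5 + O)/(O + Q) (l(Q, O) = -4*(((O - 5)/(Q + O))*(-3) + Q) = -4*(((-5 + O)/(O + Q))*(-3) + Q) = -4*(-3*(-5 + O)/(O + Q) + Q) = -4*(Q - 3*(-5 + O)/(O + Q)) = -4*Q + 12*(-5 + O)/(O + Q))
(243 + k(12, -17))*l(12, -17) - 1*(-62520) = (243 + (9 + 3*(-17)))*(4*(-15 - 1*12² + 3*(-17) - 1*(-17)*12)/(-17 + 12)) - 1*(-62520) = (243 + (9 - 51))*(4*(-15 - 1*144 - 51 + 204)/(-5)) + 62520 = (243 - 42)*(4*(-⅕)*(-15 - 144 - 51 + 204)) + 62520 = 201*(4*(-⅕)*(-6)) + 62520 = 201*(24/5) + 62520 = 4824/5 + 62520 = 317424/5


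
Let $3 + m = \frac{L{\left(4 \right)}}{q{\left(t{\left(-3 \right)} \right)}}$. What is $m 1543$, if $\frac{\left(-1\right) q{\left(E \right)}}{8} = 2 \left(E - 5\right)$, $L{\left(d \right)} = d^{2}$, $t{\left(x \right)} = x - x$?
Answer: $- \frac{21602}{5} \approx -4320.4$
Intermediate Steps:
$t{\left(x \right)} = 0$
$q{\left(E \right)} = 80 - 16 E$ ($q{\left(E \right)} = - 8 \cdot 2 \left(E - 5\right) = - 8 \cdot 2 \left(-5 + E\right) = - 8 \left(-10 + 2 E\right) = 80 - 16 E$)
$m = - \frac{14}{5}$ ($m = -3 + \frac{4^{2}}{80 - 0} = -3 + \frac{16}{80 + 0} = -3 + \frac{16}{80} = -3 + 16 \cdot \frac{1}{80} = -3 + \frac{1}{5} = - \frac{14}{5} \approx -2.8$)
$m 1543 = \left(- \frac{14}{5}\right) 1543 = - \frac{21602}{5}$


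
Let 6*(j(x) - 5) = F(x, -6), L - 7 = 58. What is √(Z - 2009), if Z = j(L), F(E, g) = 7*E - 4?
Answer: I*√69438/6 ≈ 43.918*I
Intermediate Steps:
F(E, g) = -4 + 7*E
L = 65 (L = 7 + 58 = 65)
j(x) = 13/3 + 7*x/6 (j(x) = 5 + (-4 + 7*x)/6 = 5 + (-⅔ + 7*x/6) = 13/3 + 7*x/6)
Z = 481/6 (Z = 13/3 + (7/6)*65 = 13/3 + 455/6 = 481/6 ≈ 80.167)
√(Z - 2009) = √(481/6 - 2009) = √(-11573/6) = I*√69438/6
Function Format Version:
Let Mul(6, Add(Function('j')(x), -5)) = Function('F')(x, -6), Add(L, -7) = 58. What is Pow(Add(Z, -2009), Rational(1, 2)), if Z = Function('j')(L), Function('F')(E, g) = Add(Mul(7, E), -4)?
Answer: Mul(Rational(1, 6), I, Pow(69438, Rational(1, 2))) ≈ Mul(43.918, I)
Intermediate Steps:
Function('F')(E, g) = Add(-4, Mul(7, E))
L = 65 (L = Add(7, 58) = 65)
Function('j')(x) = Add(Rational(13, 3), Mul(Rational(7, 6), x)) (Function('j')(x) = Add(5, Mul(Rational(1, 6), Add(-4, Mul(7, x)))) = Add(5, Add(Rational(-2, 3), Mul(Rational(7, 6), x))) = Add(Rational(13, 3), Mul(Rational(7, 6), x)))
Z = Rational(481, 6) (Z = Add(Rational(13, 3), Mul(Rational(7, 6), 65)) = Add(Rational(13, 3), Rational(455, 6)) = Rational(481, 6) ≈ 80.167)
Pow(Add(Z, -2009), Rational(1, 2)) = Pow(Add(Rational(481, 6), -2009), Rational(1, 2)) = Pow(Rational(-11573, 6), Rational(1, 2)) = Mul(Rational(1, 6), I, Pow(69438, Rational(1, 2)))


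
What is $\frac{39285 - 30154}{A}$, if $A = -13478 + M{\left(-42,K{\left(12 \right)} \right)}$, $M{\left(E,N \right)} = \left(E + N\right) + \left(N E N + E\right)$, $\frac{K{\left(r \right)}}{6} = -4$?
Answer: $- \frac{9131}{37778} \approx -0.2417$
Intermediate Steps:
$K{\left(r \right)} = -24$ ($K{\left(r \right)} = 6 \left(-4\right) = -24$)
$M{\left(E,N \right)} = N + 2 E + E N^{2}$ ($M{\left(E,N \right)} = \left(E + N\right) + \left(E N N + E\right) = \left(E + N\right) + \left(E N^{2} + E\right) = \left(E + N\right) + \left(E + E N^{2}\right) = N + 2 E + E N^{2}$)
$A = -37778$ ($A = -13478 - \left(108 + 24192\right) = -13478 - 24300 = -37778$)
$\frac{39285 - 30154}{A} = \frac{39285 - 30154}{-37778} = \left(39285 - 30154\right) \left(- \frac{1}{37778}\right) = 9131 \left(- \frac{1}{37778}\right) = - \frac{9131}{37778}$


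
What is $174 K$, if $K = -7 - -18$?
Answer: $1914$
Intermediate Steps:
$K = 11$ ($K = -7 + 18 = 11$)
$174 K = 174 \cdot 11 = 1914$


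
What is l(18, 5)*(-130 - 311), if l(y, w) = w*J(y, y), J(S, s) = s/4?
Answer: -19845/2 ≈ -9922.5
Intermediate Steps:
J(S, s) = s/4 (J(S, s) = s*(¼) = s/4)
l(y, w) = w*y/4 (l(y, w) = w*(y/4) = w*y/4)
l(18, 5)*(-130 - 311) = ((¼)*5*18)*(-130 - 311) = (45/2)*(-441) = -19845/2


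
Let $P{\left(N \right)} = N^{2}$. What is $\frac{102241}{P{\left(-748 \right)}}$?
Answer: $\frac{102241}{559504} \approx 0.18273$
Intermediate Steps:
$\frac{102241}{P{\left(-748 \right)}} = \frac{102241}{\left(-748\right)^{2}} = \frac{102241}{559504}$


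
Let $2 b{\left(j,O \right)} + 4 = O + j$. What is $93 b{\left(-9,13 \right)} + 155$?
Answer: $155$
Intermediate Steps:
$b{\left(j,O \right)} = -2 + \frac{O}{2} + \frac{j}{2}$ ($b{\left(j,O \right)} = -2 + \frac{O + j}{2} = -2 + \left(\frac{O}{2} + \frac{j}{2}\right) = -2 + \frac{O}{2} + \frac{j}{2}$)
$93 b{\left(-9,13 \right)} + 155 = 93 \left(-2 + \frac{1}{2} \cdot 13 + \frac{1}{2} \left(-9\right)\right) + 155 = 93 \left(-2 + \frac{13}{2} - \frac{9}{2}\right) + 155 = 93 \cdot 0 + 155 = 0 + 155 = 155$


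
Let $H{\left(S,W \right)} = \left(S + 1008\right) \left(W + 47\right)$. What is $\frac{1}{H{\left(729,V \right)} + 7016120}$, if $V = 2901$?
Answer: $\frac{1}{12136796} \approx 8.2394 \cdot 10^{-8}$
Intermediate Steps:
$H{\left(S,W \right)} = \left(47 + W\right) \left(1008 + S\right)$ ($H{\left(S,W \right)} = \left(1008 + S\right) \left(47 + W\right) = \left(47 + W\right) \left(1008 + S\right)$)
$\frac{1}{H{\left(729,V \right)} + 7016120} = \frac{1}{\left(47376 + 47 \cdot 729 + 1008 \cdot 2901 + 729 \cdot 2901\right) + 7016120} = \frac{1}{\left(47376 + 34263 + 2924208 + 2114829\right) + 7016120} = \frac{1}{5120676 + 7016120} = \frac{1}{12136796}$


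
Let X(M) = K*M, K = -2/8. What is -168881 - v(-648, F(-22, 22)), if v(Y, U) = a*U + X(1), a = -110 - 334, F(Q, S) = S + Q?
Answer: -675523/4 ≈ -1.6888e+5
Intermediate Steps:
F(Q, S) = Q + S
K = -¼ (K = -2*⅛ = -¼ ≈ -0.25000)
X(M) = -M/4
a = -444
v(Y, U) = -¼ - 444*U (v(Y, U) = -444*U - ¼*1 = -444*U - ¼ = -¼ - 444*U)
-168881 - v(-648, F(-22, 22)) = -168881 - (-¼ - 444*(-22 + 22)) = -168881 - (-¼ - 444*0) = -168881 - (-¼ + 0) = -168881 - 1*(-¼) = -168881 + ¼ = -675523/4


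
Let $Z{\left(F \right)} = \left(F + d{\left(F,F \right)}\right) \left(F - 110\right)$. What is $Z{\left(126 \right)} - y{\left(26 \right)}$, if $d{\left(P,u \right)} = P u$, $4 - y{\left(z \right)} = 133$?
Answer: $256161$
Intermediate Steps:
$y{\left(z \right)} = -129$ ($y{\left(z \right)} = 4 - 133 = -129$)
$Z{\left(F \right)} = \left(-110 + F\right) \left(F + F^{2}\right)$ ($Z{\left(F \right)} = \left(F + F F\right) \left(F - 110\right) = \left(F + F^{2}\right) \left(-110 + F\right) = \left(-110 + F\right) \left(F + F^{2}\right)$)
$Z{\left(126 \right)} - y{\left(26 \right)} = 126 \left(-110 + 126^{2} - 13734\right) - -129 = 126 \left(-110 + 15876 - 13734\right) + 129 = 126 \cdot 2032 + 129 = 256032 + 129 = 256161$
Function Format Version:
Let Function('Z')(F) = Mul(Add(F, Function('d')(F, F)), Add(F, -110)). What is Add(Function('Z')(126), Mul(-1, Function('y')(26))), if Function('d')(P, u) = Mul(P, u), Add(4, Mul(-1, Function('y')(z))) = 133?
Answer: 256161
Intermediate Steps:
Function('y')(z) = -129 (Function('y')(z) = Add(4, Mul(-1, 133)) = Add(4, -133) = -129)
Function('Z')(F) = Mul(Add(-110, F), Add(F, Pow(F, 2))) (Function('Z')(F) = Mul(Add(F, Mul(F, F)), Add(F, -110)) = Mul(Add(F, Pow(F, 2)), Add(-110, F)) = Mul(Add(-110, F), Add(F, Pow(F, 2))))
Add(Function('Z')(126), Mul(-1, Function('y')(26))) = Add(Mul(126, Add(-110, Pow(126, 2), Mul(-109, 126))), Mul(-1, -129)) = Add(Mul(126, Add(-110, 15876, -13734)), 129) = Add(Mul(126, 2032), 129) = Add(256032, 129) = 256161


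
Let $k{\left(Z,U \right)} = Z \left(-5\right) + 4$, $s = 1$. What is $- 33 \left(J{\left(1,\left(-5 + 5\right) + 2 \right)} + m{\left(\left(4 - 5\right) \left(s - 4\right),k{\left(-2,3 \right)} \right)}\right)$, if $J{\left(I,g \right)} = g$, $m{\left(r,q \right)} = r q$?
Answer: $-1452$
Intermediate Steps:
$k{\left(Z,U \right)} = 4 - 5 Z$ ($k{\left(Z,U \right)} = - 5 Z + 4 = 4 - 5 Z$)
$m{\left(r,q \right)} = q r$
$- 33 \left(J{\left(1,\left(-5 + 5\right) + 2 \right)} + m{\left(\left(4 - 5\right) \left(s - 4\right),k{\left(-2,3 \right)} \right)}\right) = - 33 \left(\left(\left(-5 + 5\right) + 2\right) + \left(4 - -10\right) \left(4 - 5\right) \left(1 - 4\right)\right) = - 33 \left(\left(0 + 2\right) + \left(4 + 10\right) \left(\left(-1\right) \left(-3\right)\right)\right) = - 33 \left(2 + 14 \cdot 3\right) = - 33 \left(2 + 42\right) = \left(-33\right) 44 = -1452$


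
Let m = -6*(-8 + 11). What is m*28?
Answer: -504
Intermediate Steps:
m = -18 (m = -6*3 = -18)
m*28 = -18*28 = -504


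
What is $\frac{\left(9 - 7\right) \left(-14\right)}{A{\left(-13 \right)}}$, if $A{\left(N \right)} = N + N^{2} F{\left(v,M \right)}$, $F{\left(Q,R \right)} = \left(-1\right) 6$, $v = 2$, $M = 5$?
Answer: $\frac{28}{1027} \approx 0.027264$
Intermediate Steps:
$F{\left(Q,R \right)} = -6$
$A{\left(N \right)} = N - 6 N^{2}$ ($A{\left(N \right)} = N + N^{2} \left(-6\right) = N - 6 N^{2}$)
$\frac{\left(9 - 7\right) \left(-14\right)}{A{\left(-13 \right)}} = \frac{\left(9 - 7\right) \left(-14\right)}{\left(-13\right) \left(1 - -78\right)} = \frac{2 \left(-14\right)}{\left(-13\right) \left(1 + 78\right)} = - \frac{28}{\left(-13\right) 79} = - \frac{28}{-1027} = \left(-28\right) \left(- \frac{1}{1027}\right) = \frac{28}{1027}$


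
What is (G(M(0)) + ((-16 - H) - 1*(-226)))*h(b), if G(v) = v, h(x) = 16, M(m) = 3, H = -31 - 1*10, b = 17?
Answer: 4064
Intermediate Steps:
H = -41 (H = -31 - 10 = -41)
(G(M(0)) + ((-16 - H) - 1*(-226)))*h(b) = (3 + ((-16 - 1*(-41)) - 1*(-226)))*16 = (3 + ((-16 + 41) + 226))*16 = (3 + (25 + 226))*16 = (3 + 251)*16 = 254*16 = 4064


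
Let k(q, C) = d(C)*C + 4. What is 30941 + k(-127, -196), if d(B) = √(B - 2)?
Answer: 30945 - 588*I*√22 ≈ 30945.0 - 2758.0*I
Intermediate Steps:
d(B) = √(-2 + B)
k(q, C) = 4 + C*√(-2 + C) (k(q, C) = √(-2 + C)*C + 4 = C*√(-2 + C) + 4 = 4 + C*√(-2 + C))
30941 + k(-127, -196) = 30941 + (4 - 196*√(-2 - 196)) = 30941 + (4 - 588*I*√22) = 30945 - 588*I*√22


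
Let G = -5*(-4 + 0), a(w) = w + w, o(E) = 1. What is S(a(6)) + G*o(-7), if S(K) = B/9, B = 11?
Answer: 191/9 ≈ 21.222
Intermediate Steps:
a(w) = 2*w
S(K) = 11/9
G = 20 (G = -5*(-4) = 20)
S(a(6)) + G*o(-7) = 11/9 + 20*1 = 11/9 + 20 = 191/9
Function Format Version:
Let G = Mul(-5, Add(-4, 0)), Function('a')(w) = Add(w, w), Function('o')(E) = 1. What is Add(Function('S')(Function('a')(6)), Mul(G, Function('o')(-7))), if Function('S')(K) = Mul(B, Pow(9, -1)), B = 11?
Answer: Rational(191, 9) ≈ 21.222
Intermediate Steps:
Function('a')(w) = Mul(2, w)
Function('S')(K) = Rational(11, 9) (Function('S')(K) = Mul(11, Pow(9, -1)) = Mul(11, Rational(1, 9)) = Rational(11, 9))
G = 20 (G = Mul(-5, -4) = 20)
Add(Function('S')(Function('a')(6)), Mul(G, Function('o')(-7))) = Add(Rational(11, 9), Mul(20, 1)) = Add(Rational(11, 9), 20) = Rational(191, 9)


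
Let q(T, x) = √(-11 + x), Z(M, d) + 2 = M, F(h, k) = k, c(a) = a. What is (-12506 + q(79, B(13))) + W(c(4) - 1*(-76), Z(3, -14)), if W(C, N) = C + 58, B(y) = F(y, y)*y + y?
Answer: -12368 + 3*√19 ≈ -12355.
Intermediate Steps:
B(y) = y + y² (B(y) = y*y + y = y² + y = y + y²)
Z(M, d) = -2 + M
W(C, N) = 58 + C
(-12506 + q(79, B(13))) + W(c(4) - 1*(-76), Z(3, -14)) = (-12506 + √(-11 + 13*(1 + 13))) + (58 + (4 - 1*(-76))) = (-12506 + √(-11 + 13*14)) + (58 + (4 + 76)) = (-12506 + √(-11 + 182)) + (58 + 80) = (-12506 + √171) + 138 = (-12506 + 3*√19) + 138 = -12368 + 3*√19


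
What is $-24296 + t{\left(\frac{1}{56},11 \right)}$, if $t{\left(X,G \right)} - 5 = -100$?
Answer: $-24391$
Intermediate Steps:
$t{\left(X,G \right)} = -95$ ($t{\left(X,G \right)} = 5 - 100 = -95$)
$-24296 + t{\left(\frac{1}{56},11 \right)} = -24296 - 95 = -24391$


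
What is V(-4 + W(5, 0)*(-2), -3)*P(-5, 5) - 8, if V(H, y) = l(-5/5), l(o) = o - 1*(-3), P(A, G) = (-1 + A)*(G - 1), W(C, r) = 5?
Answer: -56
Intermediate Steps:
P(A, G) = (-1 + A)*(-1 + G)
l(o) = 3 + o (l(o) = o + 3 = 3 + o)
V(H, y) = 2 (V(H, y) = 3 - 5/5 = 3 - 5*⅕ = 3 - 1 = 2)
V(-4 + W(5, 0)*(-2), -3)*P(-5, 5) - 8 = 2*(1 - 1*(-5) - 1*5 - 5*5) - 8 = 2*(1 + 5 - 5 - 25) - 8 = 2*(-24) - 8 = -48 - 8 = -56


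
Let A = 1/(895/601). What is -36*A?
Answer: -21636/895 ≈ -24.174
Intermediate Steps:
A = 601/895 (A = 1/(895*(1/601)) = 1/(895/601) = 601/895 ≈ 0.67151)
-36*A = -36*601/895 = -21636/895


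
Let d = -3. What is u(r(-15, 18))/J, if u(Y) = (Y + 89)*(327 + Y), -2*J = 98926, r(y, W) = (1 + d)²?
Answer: -30783/49463 ≈ -0.62234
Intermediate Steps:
r(y, W) = 4 (r(y, W) = (1 - 3)² = (-2)² = 4)
J = -49463 (J = -½*98926 = -49463)
u(Y) = (89 + Y)*(327 + Y)
u(r(-15, 18))/J = (29103 + 4² + 416*4)/(-49463) = (29103 + 16 + 1664)*(-1/49463) = 30783*(-1/49463) = -30783/49463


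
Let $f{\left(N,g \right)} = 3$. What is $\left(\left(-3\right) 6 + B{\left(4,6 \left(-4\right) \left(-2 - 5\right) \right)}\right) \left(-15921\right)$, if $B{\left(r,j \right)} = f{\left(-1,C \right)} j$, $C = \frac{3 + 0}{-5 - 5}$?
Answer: $-7737606$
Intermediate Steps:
$C = - \frac{3}{10}$ ($C = \frac{3}{-10} = 3 \left(- \frac{1}{10}\right) = - \frac{3}{10} \approx -0.3$)
$B{\left(r,j \right)} = 3 j$
$\left(\left(-3\right) 6 + B{\left(4,6 \left(-4\right) \left(-2 - 5\right) \right)}\right) \left(-15921\right) = \left(\left(-3\right) 6 + 3 \cdot 6 \left(-4\right) \left(-2 - 5\right)\right) \left(-15921\right) = \left(-18 + 3 \left(\left(-24\right) \left(-7\right)\right)\right) \left(-15921\right) = \left(-18 + 3 \cdot 168\right) \left(-15921\right) = \left(-18 + 504\right) \left(-15921\right) = 486 \left(-15921\right) = -7737606$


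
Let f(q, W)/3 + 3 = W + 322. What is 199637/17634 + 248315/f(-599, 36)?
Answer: 306093341/1252014 ≈ 244.48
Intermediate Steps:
f(q, W) = 957 + 3*W (f(q, W) = -9 + 3*(W + 322) = -9 + 3*(322 + W) = -9 + (966 + 3*W) = 957 + 3*W)
199637/17634 + 248315/f(-599, 36) = 199637/17634 + 248315/(957 + 3*36) = 199637*(1/17634) + 248315/(957 + 108) = 199637/17634 + 248315/1065 = 199637/17634 + 248315*(1/1065) = 199637/17634 + 49663/213 = 306093341/1252014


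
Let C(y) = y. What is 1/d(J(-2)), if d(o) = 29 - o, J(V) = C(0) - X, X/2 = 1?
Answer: 1/31 ≈ 0.032258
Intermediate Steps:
X = 2 (X = 2*1 = 2)
J(V) = -2 (J(V) = 0 - 1*2 = 0 - 2 = -2)
1/d(J(-2)) = 1/(29 - 1*(-2)) = 1/(29 + 2) = 1/31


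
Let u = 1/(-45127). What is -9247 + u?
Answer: -417289370/45127 ≈ -9247.0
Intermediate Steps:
u = -1/45127 ≈ -2.2160e-5
-9247 + u = -9247 - 1/45127 = -417289370/45127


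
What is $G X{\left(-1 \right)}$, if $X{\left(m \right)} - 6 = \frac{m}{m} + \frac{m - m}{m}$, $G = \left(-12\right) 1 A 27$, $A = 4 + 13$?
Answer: $-38556$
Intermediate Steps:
$A = 17$
$G = -5508$ ($G = \left(-12\right) 1 \cdot 17 \cdot 27 = \left(-12\right) 17 \cdot 27 = \left(-204\right) 27 = -5508$)
$X{\left(m \right)} = 7$ ($X{\left(m \right)} = 6 + \left(\frac{m}{m} + \frac{m - m}{m}\right) = 6 + \left(1 + \frac{0}{m}\right) = 6 + \left(1 + 0\right) = 6 + 1 = 7$)
$G X{\left(-1 \right)} = \left(-5508\right) 7 = -38556$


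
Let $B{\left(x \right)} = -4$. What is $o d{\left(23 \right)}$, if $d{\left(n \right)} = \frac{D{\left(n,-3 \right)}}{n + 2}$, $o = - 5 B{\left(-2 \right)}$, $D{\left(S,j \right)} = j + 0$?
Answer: $- \frac{12}{5} \approx -2.4$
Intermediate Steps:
$D{\left(S,j \right)} = j$
$o = 20$ ($o = \left(-5\right) \left(-4\right) = 20$)
$d{\left(n \right)} = - \frac{3}{2 + n}$ ($d{\left(n \right)} = \frac{1}{n + 2} \left(-3\right) = \frac{1}{2 + n} \left(-3\right) = - \frac{3}{2 + n}$)
$o d{\left(23 \right)} = 20 \left(- \frac{3}{2 + 23}\right) = 20 \left(- \frac{3}{25}\right) = - \frac{12}{5}$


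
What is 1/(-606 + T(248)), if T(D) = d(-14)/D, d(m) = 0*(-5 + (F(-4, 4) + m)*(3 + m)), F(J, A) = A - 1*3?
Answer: -1/606 ≈ -0.0016502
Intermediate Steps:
F(J, A) = -3 + A (F(J, A) = A - 3 = -3 + A)
d(m) = 0 (d(m) = 0*(-5 + ((-3 + 4) + m)*(3 + m)) = 0*(-5 + (1 + m)*(3 + m)) = 0)
T(D) = 0 (T(D) = 0/D = 0)
1/(-606 + T(248)) = 1/(-606 + 0) = 1/(-606) = -1/606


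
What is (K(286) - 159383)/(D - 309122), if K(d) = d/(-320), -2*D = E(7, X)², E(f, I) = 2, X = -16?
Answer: 25501423/49459840 ≈ 0.51560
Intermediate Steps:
D = -2 (D = -½*2² = -½*4 = -2)
K(d) = -d/320 (K(d) = d*(-1/320) = -d/320)
(K(286) - 159383)/(D - 309122) = (-1/320*286 - 159383)/(-2 - 309122) = (-143/160 - 159383)/(-309124) = -25501423/160*(-1/309124) = 25501423/49459840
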